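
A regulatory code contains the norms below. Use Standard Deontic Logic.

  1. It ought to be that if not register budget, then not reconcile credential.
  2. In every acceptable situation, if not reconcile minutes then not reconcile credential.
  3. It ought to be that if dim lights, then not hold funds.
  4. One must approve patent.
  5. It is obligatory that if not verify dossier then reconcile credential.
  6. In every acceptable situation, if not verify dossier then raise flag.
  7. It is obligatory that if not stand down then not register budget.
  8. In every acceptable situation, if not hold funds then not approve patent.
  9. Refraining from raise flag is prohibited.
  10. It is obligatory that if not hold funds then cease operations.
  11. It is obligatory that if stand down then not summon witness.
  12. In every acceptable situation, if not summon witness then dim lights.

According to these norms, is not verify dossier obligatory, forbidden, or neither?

Forbidden

Premise 4 gives O(approve_patent).
The contrapositive of premise 8 (O(¬hold_funds → ¬approve_patent)) is O(approve_patent → hold_funds), and O(approve_patent) is already established, so O(hold_funds).
Premise 3 is O(dim_lights → ¬hold_funds); contrapositively O(hold_funds → ¬dim_lights). Since O(hold_funds) holds, K gives O(¬dim_lights).
The contrapositive of premise 12 (O(¬summon_witness → dim_lights)) is O(¬dim_lights → summon_witness), and O(¬dim_lights) is already established, so O(summon_witness).
Premise 11, O(stand_down → ¬summon_witness), contraposes to O(summon_witness → ¬stand_down); with O(summon_witness) we get O(¬stand_down).
Premise 7 is O(¬stand_down → ¬register_budget); since O(¬stand_down), deontic closure gives O(¬register_budget).
With premise 1, O(¬register_budget → ¬reconcile_credential), the K-axiom yields O(¬reconcile_credential).
Premise 5, O(¬verify_dossier → reconcile_credential), contraposes to O(¬reconcile_credential → verify_dossier); with O(¬reconcile_credential) we get O(verify_dossier).
Premises 2, 6, 9, 10 do not contribute to this derivation.
Thus O(verify_dossier), which is F(¬verify_dossier): ¬verify_dossier is forbidden.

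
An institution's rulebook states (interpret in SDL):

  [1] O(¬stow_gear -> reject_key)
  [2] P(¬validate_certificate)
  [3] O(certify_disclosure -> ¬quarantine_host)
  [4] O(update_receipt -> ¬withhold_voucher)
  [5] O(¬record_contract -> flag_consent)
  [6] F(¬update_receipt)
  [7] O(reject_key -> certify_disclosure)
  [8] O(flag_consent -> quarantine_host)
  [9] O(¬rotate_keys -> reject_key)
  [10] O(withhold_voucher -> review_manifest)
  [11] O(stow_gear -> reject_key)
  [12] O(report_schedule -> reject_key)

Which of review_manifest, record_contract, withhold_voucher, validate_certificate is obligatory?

Premises 11 and 1 are O(stow_gear -> reject_key) and O(¬stow_gear -> reject_key); every ideal world satisfies stow_gear or ¬stow_gear, so in either case reject_key holds — hence O(reject_key).
Applying K to premise 7 (O(reject_key -> certify_disclosure)) and O(reject_key) yields O(certify_disclosure).
From O(certify_disclosure) and premise 3, O(certify_disclosure -> ¬quarantine_host), we obtain O(¬quarantine_host).
Premise 8 is O(flag_consent -> quarantine_host); contrapositively O(¬quarantine_host -> ¬flag_consent). Since O(¬quarantine_host) holds, K gives O(¬flag_consent).
Premise 5, O(¬record_contract -> flag_consent), contraposes to O(¬flag_consent -> record_contract); with O(¬flag_consent) we get O(record_contract).
So O(record_contract) holds — record_contract is obligatory. None of the other listed options is made obligatory by any chain of premises.

record_contract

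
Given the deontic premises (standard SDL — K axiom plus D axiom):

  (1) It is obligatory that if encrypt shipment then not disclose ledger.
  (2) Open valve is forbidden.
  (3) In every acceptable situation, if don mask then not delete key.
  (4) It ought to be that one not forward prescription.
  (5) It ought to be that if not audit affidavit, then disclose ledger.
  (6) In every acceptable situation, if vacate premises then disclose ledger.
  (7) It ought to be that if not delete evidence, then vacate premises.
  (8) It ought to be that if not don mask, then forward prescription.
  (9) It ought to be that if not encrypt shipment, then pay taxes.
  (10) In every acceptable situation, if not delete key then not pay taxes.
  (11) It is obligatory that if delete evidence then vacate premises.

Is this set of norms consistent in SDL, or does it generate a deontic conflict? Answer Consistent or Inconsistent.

By case analysis on ¬delete_evidence: premise 7 gives O(¬delete_evidence → vacate_premises) and premise 11 gives O(delete_evidence → vacate_premises), so O(vacate_premises) either way.
Premise 6 is O(vacate_premises → disclose_ledger); since O(vacate_premises), deontic closure gives O(disclose_ledger).
The contrapositive of premise 1 (O(encrypt_shipment → ¬disclose_ledger)) is O(disclose_ledger → ¬encrypt_shipment), and O(disclose_ledger) is already established, so O(¬encrypt_shipment).
Applying K to premise 9 (O(¬encrypt_shipment → pay_taxes)) and O(¬encrypt_shipment) yields O(pay_taxes).
The contrapositive of premise 10 (O(¬delete_key → ¬pay_taxes)) is O(pay_taxes → delete_key), and O(pay_taxes) is already established, so O(delete_key).
Premise 3, O(don_mask → ¬delete_key), contraposes to O(delete_key → ¬don_mask); with O(delete_key) we get O(¬don_mask).
With premise 8, O(¬don_mask → forward_prescription), the K-axiom yields O(forward_prescription).
However, premise 4 gives O(¬forward_prescription).
We now have both O(forward_prescription) and O(¬forward_prescription) — forward_prescription is simultaneously obligatory and forbidden, violating the D-axiom.

Inconsistent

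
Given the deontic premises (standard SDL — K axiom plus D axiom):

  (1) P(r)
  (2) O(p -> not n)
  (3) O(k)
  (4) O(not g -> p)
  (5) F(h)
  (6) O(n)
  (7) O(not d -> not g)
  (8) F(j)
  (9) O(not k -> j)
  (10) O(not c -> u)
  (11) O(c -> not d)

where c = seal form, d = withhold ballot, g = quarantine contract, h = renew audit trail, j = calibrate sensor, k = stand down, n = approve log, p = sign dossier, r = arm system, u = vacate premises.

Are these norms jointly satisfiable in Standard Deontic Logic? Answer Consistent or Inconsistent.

Consistent

Premise 9 is O(not k -> j), but O(not k) is not derivable from the premises, so it does not yield O(j).
So O(j) is not derivable, and the apparent clash with O(not j) does not arise.
A world satisfying every obligation exists (e.g. c=false, d=true, g=true, h=false, j=false, k=true, n=true, p=false, r=false, u=true); no atom is both obligatory and forbidden, so the set is consistent.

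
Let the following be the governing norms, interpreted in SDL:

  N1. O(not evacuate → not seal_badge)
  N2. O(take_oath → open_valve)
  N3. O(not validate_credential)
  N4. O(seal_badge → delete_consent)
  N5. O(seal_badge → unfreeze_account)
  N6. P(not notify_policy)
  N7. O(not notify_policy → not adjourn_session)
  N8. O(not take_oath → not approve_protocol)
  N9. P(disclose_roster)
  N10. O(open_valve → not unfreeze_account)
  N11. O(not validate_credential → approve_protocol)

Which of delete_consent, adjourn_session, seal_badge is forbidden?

Premise 3 gives O(not validate_credential).
From O(not validate_credential) and premise 11, O(not validate_credential → approve_protocol), we obtain O(approve_protocol).
Premise 8, O(not take_oath → not approve_protocol), contraposes to O(approve_protocol → take_oath); with O(approve_protocol) we get O(take_oath).
With premise 2, O(take_oath → open_valve), the K-axiom yields O(open_valve).
Applying K to premise 10 (O(open_valve → not unfreeze_account)) and O(open_valve) yields O(not unfreeze_account).
Premise 5 is O(seal_badge → unfreeze_account); contrapositively O(not unfreeze_account → not seal_badge). Since O(not unfreeze_account) holds, K gives O(not seal_badge).
So O(not seal_badge) holds, i.e. seal_badge is forbidden. None of the other listed options is forbidden under the premises.

seal_badge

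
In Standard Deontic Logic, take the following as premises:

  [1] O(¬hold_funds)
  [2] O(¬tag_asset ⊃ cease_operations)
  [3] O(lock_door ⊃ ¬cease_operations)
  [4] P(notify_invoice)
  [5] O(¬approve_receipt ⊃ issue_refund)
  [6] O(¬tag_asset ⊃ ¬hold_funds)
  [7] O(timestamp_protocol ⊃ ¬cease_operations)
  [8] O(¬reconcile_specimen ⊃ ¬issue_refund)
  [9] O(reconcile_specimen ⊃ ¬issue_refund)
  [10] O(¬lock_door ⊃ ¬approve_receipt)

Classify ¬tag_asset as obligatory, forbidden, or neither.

Premises 8 and 9 are O(¬reconcile_specimen ⊃ ¬issue_refund) and O(reconcile_specimen ⊃ ¬issue_refund); every ideal world satisfies ¬reconcile_specimen or reconcile_specimen, so in either case ¬issue_refund holds — hence O(¬issue_refund).
The contrapositive of premise 5 (O(¬approve_receipt ⊃ issue_refund)) is O(¬issue_refund ⊃ approve_receipt), and O(¬issue_refund) is already established, so O(approve_receipt).
The contrapositive of premise 10 (O(¬lock_door ⊃ ¬approve_receipt)) is O(approve_receipt ⊃ lock_door), and O(approve_receipt) is already established, so O(lock_door).
Premise 3 is O(lock_door ⊃ ¬cease_operations); since O(lock_door), deontic closure gives O(¬cease_operations).
Premise 2 is O(¬tag_asset ⊃ cease_operations); contrapositively O(¬cease_operations ⊃ tag_asset). Since O(¬cease_operations) holds, K gives O(tag_asset).
Premises 1, 4, 6, 7 do not contribute to this derivation.
Thus O(tag_asset), which is F(¬tag_asset): ¬tag_asset is forbidden.

Forbidden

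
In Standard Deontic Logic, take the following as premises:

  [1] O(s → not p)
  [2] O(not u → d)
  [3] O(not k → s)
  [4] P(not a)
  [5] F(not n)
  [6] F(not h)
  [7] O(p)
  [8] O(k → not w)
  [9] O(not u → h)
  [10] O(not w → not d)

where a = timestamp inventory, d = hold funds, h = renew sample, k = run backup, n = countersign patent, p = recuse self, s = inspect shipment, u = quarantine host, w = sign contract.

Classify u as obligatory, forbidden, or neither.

Obligatory

Premise 7 gives O(p).
Premise 1, O(s → not p), contraposes to O(p → not s); with O(p) we get O(not s).
Premise 3 is O(not k → s); contrapositively O(not s → k). Since O(not s) holds, K gives O(k).
With premise 8, O(k → not w), the K-axiom yields O(not w).
Applying K to premise 10 (O(not w → not d)) and O(not w) yields O(not d).
The contrapositive of premise 2 (O(not u → d)) is O(not d → u), and O(not d) is already established, so O(u).
Premises 4, 5, 6, 9 do not contribute to this derivation.
Hence u is obligatory.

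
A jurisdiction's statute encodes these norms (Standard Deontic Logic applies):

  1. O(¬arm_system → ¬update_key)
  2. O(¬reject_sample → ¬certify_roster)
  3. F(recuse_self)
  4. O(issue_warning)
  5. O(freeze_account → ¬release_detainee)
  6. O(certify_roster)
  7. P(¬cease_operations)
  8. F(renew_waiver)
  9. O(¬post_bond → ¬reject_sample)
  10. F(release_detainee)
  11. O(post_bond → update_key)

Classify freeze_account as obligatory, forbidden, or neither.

Premise 5 is O(freeze_account → ¬release_detainee); even if O(¬release_detainee) held, inferring O(freeze_account) would be affirming the consequent — invalid.
No premise or chain of K-axiom applications forces O(freeze_account), and none forces O(¬freeze_account). So freeze_account is neither obligatory nor forbidden under these norms.

Neither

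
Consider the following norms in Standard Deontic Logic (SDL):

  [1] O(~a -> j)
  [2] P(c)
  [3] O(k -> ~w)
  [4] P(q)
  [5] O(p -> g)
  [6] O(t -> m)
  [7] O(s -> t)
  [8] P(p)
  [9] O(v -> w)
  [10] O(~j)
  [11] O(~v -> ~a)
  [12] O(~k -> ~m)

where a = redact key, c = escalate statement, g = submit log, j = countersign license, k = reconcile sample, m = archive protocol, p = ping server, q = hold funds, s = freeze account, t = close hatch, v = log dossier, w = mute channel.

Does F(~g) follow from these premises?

No

Premise 5 is O(p -> g), but O(p) is not derivable from the premises (the permission P(p) asserts only ~O(~p), not O(p)), so it does not yield O(g).
No other premise forces O(g). An ideal world satisfying every premise can still have ~g true, so F(~g) is not derivable.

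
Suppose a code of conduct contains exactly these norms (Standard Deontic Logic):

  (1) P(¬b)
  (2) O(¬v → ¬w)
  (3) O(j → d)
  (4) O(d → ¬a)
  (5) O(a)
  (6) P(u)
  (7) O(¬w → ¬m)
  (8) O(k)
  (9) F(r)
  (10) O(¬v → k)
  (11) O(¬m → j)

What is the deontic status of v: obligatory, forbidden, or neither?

Obligatory

Premise 5 gives O(a).
Premise 4 is O(d → ¬a); contrapositively O(a → ¬d). Since O(a) holds, K gives O(¬d).
The contrapositive of premise 3 (O(j → d)) is O(¬d → ¬j), and O(¬d) is already established, so O(¬j).
The contrapositive of premise 11 (O(¬m → j)) is O(¬j → m), and O(¬j) is already established, so O(m).
Premise 7, O(¬w → ¬m), contraposes to O(m → w); with O(m) we get O(w).
Premise 2, O(¬v → ¬w), contraposes to O(w → v); with O(w) we get O(v).
Premises 1, 6, 8, 9, 10 do not contribute to this derivation.
Hence v is obligatory.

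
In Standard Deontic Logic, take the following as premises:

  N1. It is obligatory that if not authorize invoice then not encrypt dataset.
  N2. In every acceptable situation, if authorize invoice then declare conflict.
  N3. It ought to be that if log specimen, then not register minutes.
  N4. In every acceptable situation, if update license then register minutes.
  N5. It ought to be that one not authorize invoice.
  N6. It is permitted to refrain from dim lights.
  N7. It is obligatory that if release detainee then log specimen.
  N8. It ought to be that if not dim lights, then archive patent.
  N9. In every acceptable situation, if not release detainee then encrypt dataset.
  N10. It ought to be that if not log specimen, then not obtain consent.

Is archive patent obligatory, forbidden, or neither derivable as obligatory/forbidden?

Premise 8 is O(¬dim_lights → archive_patent), but O(¬dim_lights) is not derivable from the premises (the permission P(¬dim_lights) asserts only ¬O(dim_lights), not O(¬dim_lights)), so it does not yield O(archive_patent).
No premise or chain of K-axiom applications forces O(archive_patent), and none forces O(¬archive_patent). So archive_patent is neither obligatory nor forbidden under these norms.

Neither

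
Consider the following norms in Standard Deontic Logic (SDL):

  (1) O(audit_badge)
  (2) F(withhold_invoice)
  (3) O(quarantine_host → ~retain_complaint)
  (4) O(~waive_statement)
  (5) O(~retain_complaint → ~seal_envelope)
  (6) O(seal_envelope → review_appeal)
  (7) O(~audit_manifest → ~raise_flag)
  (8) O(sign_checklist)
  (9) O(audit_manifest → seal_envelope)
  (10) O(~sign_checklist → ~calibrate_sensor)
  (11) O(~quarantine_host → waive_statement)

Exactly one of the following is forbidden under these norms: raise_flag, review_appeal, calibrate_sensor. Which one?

Premise 4 gives O(~waive_statement).
Premise 11, O(~quarantine_host → waive_statement), contraposes to O(~waive_statement → quarantine_host); with O(~waive_statement) we get O(quarantine_host).
Premise 3 is O(quarantine_host → ~retain_complaint); since O(quarantine_host), deontic closure gives O(~retain_complaint).
From O(~retain_complaint) and premise 5, O(~retain_complaint → ~seal_envelope), we obtain O(~seal_envelope).
The contrapositive of premise 9 (O(audit_manifest → seal_envelope)) is O(~seal_envelope → ~audit_manifest), and O(~seal_envelope) is already established, so O(~audit_manifest).
From O(~audit_manifest) and premise 7, O(~audit_manifest → ~raise_flag), we obtain O(~raise_flag).
So O(~raise_flag) holds, i.e. raise_flag is forbidden. None of the other listed options is forbidden under the premises.

raise_flag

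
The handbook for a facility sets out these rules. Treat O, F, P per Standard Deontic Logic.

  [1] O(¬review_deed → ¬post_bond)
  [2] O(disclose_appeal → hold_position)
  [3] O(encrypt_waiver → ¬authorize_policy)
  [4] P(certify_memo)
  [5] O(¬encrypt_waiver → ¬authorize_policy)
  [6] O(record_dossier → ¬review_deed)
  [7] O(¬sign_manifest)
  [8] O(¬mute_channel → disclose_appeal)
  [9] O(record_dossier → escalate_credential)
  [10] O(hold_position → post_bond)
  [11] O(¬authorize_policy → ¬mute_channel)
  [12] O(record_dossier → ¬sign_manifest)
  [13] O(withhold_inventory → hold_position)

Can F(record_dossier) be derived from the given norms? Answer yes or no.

Yes

By case analysis on ¬encrypt_waiver: premise 5 gives O(¬encrypt_waiver → ¬authorize_policy) and premise 3 gives O(encrypt_waiver → ¬authorize_policy), so O(¬authorize_policy) either way.
Applying K to premise 11 (O(¬authorize_policy → ¬mute_channel)) and O(¬authorize_policy) yields O(¬mute_channel).
Premise 8 is O(¬mute_channel → disclose_appeal); since O(¬mute_channel), deontic closure gives O(disclose_appeal).
From O(disclose_appeal) and premise 2, O(disclose_appeal → hold_position), we obtain O(hold_position).
Applying K to premise 10 (O(hold_position → post_bond)) and O(hold_position) yields O(post_bond).
Premise 1, O(¬review_deed → ¬post_bond), contraposes to O(post_bond → review_deed); with O(post_bond) we get O(review_deed).
Premise 6 is O(record_dossier → ¬review_deed); contrapositively O(review_deed → ¬record_dossier). Since O(review_deed) holds, K gives O(¬record_dossier).
Premises 4, 7, 9, 12, 13 do not contribute to this derivation.
So O(¬record_dossier) holds, i.e. F(record_dossier). The claim follows.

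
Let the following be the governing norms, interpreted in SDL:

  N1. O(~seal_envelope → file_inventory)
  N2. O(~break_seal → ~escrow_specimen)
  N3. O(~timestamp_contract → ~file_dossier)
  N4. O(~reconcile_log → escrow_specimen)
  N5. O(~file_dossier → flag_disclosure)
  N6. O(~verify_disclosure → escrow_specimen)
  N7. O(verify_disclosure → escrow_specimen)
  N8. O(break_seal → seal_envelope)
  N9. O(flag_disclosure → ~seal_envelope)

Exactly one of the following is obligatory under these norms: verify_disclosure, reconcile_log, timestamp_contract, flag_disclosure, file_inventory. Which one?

Premises 6 and 7 are O(~verify_disclosure → escrow_specimen) and O(verify_disclosure → escrow_specimen); every ideal world satisfies ~verify_disclosure or verify_disclosure, so in either case escrow_specimen holds — hence O(escrow_specimen).
The contrapositive of premise 2 (O(~break_seal → ~escrow_specimen)) is O(escrow_specimen → break_seal), and O(escrow_specimen) is already established, so O(break_seal).
Premise 8 is O(break_seal → seal_envelope); since O(break_seal), deontic closure gives O(seal_envelope).
Premise 9, O(flag_disclosure → ~seal_envelope), contraposes to O(seal_envelope → ~flag_disclosure); with O(seal_envelope) we get O(~flag_disclosure).
Premise 5, O(~file_dossier → flag_disclosure), contraposes to O(~flag_disclosure → file_dossier); with O(~flag_disclosure) we get O(file_dossier).
Premise 3, O(~timestamp_contract → ~file_dossier), contraposes to O(file_dossier → timestamp_contract); with O(file_dossier) we get O(timestamp_contract).
So O(timestamp_contract) holds — timestamp_contract is obligatory. None of the other listed options is made obligatory by any chain of premises.

timestamp_contract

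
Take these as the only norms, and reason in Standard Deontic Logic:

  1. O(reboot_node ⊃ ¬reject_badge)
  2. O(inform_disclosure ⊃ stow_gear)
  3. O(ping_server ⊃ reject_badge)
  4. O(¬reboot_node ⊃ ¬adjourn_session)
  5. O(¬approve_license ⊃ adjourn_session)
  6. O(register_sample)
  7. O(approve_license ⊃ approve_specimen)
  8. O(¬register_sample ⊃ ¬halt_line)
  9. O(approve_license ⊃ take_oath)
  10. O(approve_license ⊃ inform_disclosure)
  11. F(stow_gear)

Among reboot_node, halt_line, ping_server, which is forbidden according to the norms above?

ping_server

F(stow_gear) at premise 11 means O(¬stow_gear).
Premise 2 is O(inform_disclosure ⊃ stow_gear); contrapositively O(¬stow_gear ⊃ ¬inform_disclosure). Since O(¬stow_gear) holds, K gives O(¬inform_disclosure).
The contrapositive of premise 10 (O(approve_license ⊃ inform_disclosure)) is O(¬inform_disclosure ⊃ ¬approve_license), and O(¬inform_disclosure) is already established, so O(¬approve_license).
From O(¬approve_license) and premise 5, O(¬approve_license ⊃ adjourn_session), we obtain O(adjourn_session).
Premise 4, O(¬reboot_node ⊃ ¬adjourn_session), contraposes to O(adjourn_session ⊃ reboot_node); with O(adjourn_session) we get O(reboot_node).
With premise 1, O(reboot_node ⊃ ¬reject_badge), the K-axiom yields O(¬reject_badge).
The contrapositive of premise 3 (O(ping_server ⊃ reject_badge)) is O(¬reject_badge ⊃ ¬ping_server), and O(¬reject_badge) is already established, so O(¬ping_server).
So O(¬ping_server) holds, i.e. ping_server is forbidden. None of the other listed options is forbidden under the premises.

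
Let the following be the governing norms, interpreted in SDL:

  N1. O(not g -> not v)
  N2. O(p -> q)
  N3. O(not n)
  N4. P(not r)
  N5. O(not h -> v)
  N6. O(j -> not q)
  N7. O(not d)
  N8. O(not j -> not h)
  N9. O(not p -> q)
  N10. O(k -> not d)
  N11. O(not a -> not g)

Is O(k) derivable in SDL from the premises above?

No

Premise 10 is O(k -> not d); even if O(not d) held, inferring O(k) would be affirming the consequent — invalid.
No other premise forces O(k). An ideal world satisfying every premise can still have k false, so O(k) is not derivable.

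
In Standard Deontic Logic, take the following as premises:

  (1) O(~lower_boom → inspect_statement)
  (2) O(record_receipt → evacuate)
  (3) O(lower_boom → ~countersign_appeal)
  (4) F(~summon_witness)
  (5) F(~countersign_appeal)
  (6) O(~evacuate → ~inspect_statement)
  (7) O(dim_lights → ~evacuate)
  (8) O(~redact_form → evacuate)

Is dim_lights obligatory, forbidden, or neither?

Forbidden

F(~countersign_appeal) at premise 5 means O(countersign_appeal).
The contrapositive of premise 3 (O(lower_boom → ~countersign_appeal)) is O(countersign_appeal → ~lower_boom), and O(countersign_appeal) is already established, so O(~lower_boom).
With premise 1, O(~lower_boom → inspect_statement), the K-axiom yields O(inspect_statement).
The contrapositive of premise 6 (O(~evacuate → ~inspect_statement)) is O(inspect_statement → evacuate), and O(inspect_statement) is already established, so O(evacuate).
The contrapositive of premise 7 (O(dim_lights → ~evacuate)) is O(evacuate → ~dim_lights), and O(evacuate) is already established, so O(~dim_lights).
Premises 2, 4, 8 do not contribute to this derivation.
Thus O(~dim_lights), which is F(dim_lights): dim_lights is forbidden.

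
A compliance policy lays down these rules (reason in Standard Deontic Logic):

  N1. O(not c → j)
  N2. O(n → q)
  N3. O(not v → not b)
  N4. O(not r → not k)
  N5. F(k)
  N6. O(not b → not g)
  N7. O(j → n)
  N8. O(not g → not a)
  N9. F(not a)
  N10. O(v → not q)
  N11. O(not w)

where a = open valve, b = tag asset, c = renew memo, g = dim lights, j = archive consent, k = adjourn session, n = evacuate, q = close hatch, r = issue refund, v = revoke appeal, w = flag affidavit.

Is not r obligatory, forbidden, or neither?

Neither

Premise 4 is O(not r → not k); even if O(not k) held, inferring O(not r) would be affirming the consequent — invalid.
No premise or chain of K-axiom applications forces O(not r), and none forces O(r). So not r is neither obligatory nor forbidden under these norms.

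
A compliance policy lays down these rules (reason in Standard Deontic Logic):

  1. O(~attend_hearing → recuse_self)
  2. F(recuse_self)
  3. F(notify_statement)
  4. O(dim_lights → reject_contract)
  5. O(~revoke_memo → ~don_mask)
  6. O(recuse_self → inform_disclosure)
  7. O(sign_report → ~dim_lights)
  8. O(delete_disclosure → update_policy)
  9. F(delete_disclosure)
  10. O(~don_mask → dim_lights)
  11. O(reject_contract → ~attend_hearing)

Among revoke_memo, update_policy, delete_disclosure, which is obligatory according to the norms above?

F(recuse_self) at premise 2 means O(~recuse_self).
Premise 1 is O(~attend_hearing → recuse_self); contrapositively O(~recuse_self → attend_hearing). Since O(~recuse_self) holds, K gives O(attend_hearing).
Premise 11 is O(reject_contract → ~attend_hearing); contrapositively O(attend_hearing → ~reject_contract). Since O(attend_hearing) holds, K gives O(~reject_contract).
Premise 4 is O(dim_lights → reject_contract); contrapositively O(~reject_contract → ~dim_lights). Since O(~reject_contract) holds, K gives O(~dim_lights).
Premise 10, O(~don_mask → dim_lights), contraposes to O(~dim_lights → don_mask); with O(~dim_lights) we get O(don_mask).
Premise 5, O(~revoke_memo → ~don_mask), contraposes to O(don_mask → revoke_memo); with O(don_mask) we get O(revoke_memo).
So O(revoke_memo) holds — revoke_memo is obligatory. None of the other listed options is made obligatory by any chain of premises.

revoke_memo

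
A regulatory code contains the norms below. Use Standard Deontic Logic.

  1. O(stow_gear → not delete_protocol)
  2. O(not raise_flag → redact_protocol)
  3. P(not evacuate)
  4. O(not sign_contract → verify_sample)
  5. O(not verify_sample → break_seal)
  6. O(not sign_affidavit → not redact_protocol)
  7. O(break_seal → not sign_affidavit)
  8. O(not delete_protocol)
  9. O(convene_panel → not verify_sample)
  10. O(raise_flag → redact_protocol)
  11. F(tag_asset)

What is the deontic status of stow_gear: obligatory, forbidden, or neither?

Neither

Premise 1 is O(stow_gear → not delete_protocol); even if O(not delete_protocol) held, inferring O(stow_gear) would be affirming the consequent — invalid.
No premise or chain of K-axiom applications forces O(stow_gear), and none forces O(not stow_gear). So stow_gear is neither obligatory nor forbidden under these norms.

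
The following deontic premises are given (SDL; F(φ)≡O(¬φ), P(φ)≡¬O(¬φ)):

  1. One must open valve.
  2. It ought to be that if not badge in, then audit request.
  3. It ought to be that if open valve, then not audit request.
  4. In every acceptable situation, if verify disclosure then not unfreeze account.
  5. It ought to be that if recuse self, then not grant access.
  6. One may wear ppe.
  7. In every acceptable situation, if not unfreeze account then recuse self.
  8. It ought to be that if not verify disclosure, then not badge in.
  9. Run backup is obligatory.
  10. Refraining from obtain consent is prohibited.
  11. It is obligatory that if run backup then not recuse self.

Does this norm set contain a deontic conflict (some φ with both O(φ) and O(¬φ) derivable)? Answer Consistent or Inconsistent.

Inconsistent

From premise 9 we have O(run_backup).
Premise 11 is O(run_backup → ¬recuse_self); since O(run_backup), deontic closure gives O(¬recuse_self).
Premise 7, O(¬unfreeze_account → recuse_self), contraposes to O(¬recuse_self → unfreeze_account); with O(¬recuse_self) we get O(unfreeze_account).
Premise 4, O(verify_disclosure → ¬unfreeze_account), contraposes to O(unfreeze_account → ¬verify_disclosure); with O(unfreeze_account) we get O(¬verify_disclosure).
Premise 8 is O(¬verify_disclosure → ¬badge_in); since O(¬verify_disclosure), deontic closure gives O(¬badge_in).
From O(¬badge_in) and premise 2, O(¬badge_in → audit_request), we obtain O(audit_request).
Premise 3, O(open_valve → ¬audit_request), contraposes to O(audit_request → ¬open_valve); with O(audit_request) we get O(¬open_valve).
But premise 1 directly asserts O(open_valve).
We now have both O(¬open_valve) and O(open_valve) — open_valve is simultaneously obligatory and forbidden, violating the D-axiom.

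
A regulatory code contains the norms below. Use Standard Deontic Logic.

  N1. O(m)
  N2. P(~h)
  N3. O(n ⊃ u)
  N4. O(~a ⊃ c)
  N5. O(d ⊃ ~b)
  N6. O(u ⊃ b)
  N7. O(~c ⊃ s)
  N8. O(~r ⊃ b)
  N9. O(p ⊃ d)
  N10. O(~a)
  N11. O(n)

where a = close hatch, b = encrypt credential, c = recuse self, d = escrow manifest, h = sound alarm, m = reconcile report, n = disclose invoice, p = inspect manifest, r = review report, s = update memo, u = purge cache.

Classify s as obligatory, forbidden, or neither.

Premise 7 is O(~c ⊃ s), but O(~c) is not derivable from the premises, so it does not yield O(s).
No premise or chain of K-axiom applications forces O(s), and none forces O(~s). So s is neither obligatory nor forbidden under these norms.

Neither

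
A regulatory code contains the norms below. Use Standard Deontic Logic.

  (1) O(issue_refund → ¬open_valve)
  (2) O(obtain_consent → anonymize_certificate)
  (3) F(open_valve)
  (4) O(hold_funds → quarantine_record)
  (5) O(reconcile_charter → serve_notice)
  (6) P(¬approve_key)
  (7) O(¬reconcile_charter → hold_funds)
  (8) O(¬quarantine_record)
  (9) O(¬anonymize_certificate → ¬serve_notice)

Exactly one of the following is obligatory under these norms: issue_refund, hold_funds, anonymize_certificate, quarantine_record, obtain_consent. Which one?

anonymize_certificate

From premise 8 we have O(¬quarantine_record).
Premise 4 is O(hold_funds → quarantine_record); contrapositively O(¬quarantine_record → ¬hold_funds). Since O(¬quarantine_record) holds, K gives O(¬hold_funds).
The contrapositive of premise 7 (O(¬reconcile_charter → hold_funds)) is O(¬hold_funds → reconcile_charter), and O(¬hold_funds) is already established, so O(reconcile_charter).
Premise 5 is O(reconcile_charter → serve_notice); since O(reconcile_charter), deontic closure gives O(serve_notice).
The contrapositive of premise 9 (O(¬anonymize_certificate → ¬serve_notice)) is O(serve_notice → anonymize_certificate), and O(serve_notice) is already established, so O(anonymize_certificate).
So O(anonymize_certificate) holds — anonymize_certificate is obligatory. None of the other listed options is made obligatory by any chain of premises.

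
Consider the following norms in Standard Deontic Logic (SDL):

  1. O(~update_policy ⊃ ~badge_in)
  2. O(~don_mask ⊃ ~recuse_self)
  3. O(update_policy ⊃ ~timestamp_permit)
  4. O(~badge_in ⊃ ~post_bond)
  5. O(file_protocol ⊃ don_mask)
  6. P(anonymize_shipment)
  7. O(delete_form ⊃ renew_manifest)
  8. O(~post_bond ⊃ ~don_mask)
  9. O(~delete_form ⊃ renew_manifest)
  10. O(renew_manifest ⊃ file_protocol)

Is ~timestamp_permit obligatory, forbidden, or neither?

Premises 9 and 7 cover both cases: O(~delete_form ⊃ renew_manifest) and O(delete_form ⊃ renew_manifest). Since ~delete_form ∨ delete_form is a tautology, O(renew_manifest) follows.
With premise 10, O(renew_manifest ⊃ file_protocol), the K-axiom yields O(file_protocol).
Premise 5 is O(file_protocol ⊃ don_mask); since O(file_protocol), deontic closure gives O(don_mask).
Premise 8, O(~post_bond ⊃ ~don_mask), contraposes to O(don_mask ⊃ post_bond); with O(don_mask) we get O(post_bond).
Premise 4 is O(~badge_in ⊃ ~post_bond); contrapositively O(post_bond ⊃ badge_in). Since O(post_bond) holds, K gives O(badge_in).
Premise 1, O(~update_policy ⊃ ~badge_in), contraposes to O(badge_in ⊃ update_policy); with O(badge_in) we get O(update_policy).
From O(update_policy) and premise 3, O(update_policy ⊃ ~timestamp_permit), we obtain O(~timestamp_permit).
Premises 2, 6 do not contribute to this derivation.
Hence ~timestamp_permit is obligatory.

Obligatory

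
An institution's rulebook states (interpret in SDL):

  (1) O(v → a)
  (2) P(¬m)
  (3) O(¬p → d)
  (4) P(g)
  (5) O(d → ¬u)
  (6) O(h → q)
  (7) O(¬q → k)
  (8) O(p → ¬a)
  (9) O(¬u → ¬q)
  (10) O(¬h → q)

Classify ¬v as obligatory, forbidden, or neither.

By case analysis on h: premise 6 gives O(h → q) and premise 10 gives O(¬h → q), so O(q) either way.
The contrapositive of premise 9 (O(¬u → ¬q)) is O(q → u), and O(q) is already established, so O(u).
The contrapositive of premise 5 (O(d → ¬u)) is O(u → ¬d), and O(u) is already established, so O(¬d).
Premise 3 is O(¬p → d); contrapositively O(¬d → p). Since O(¬d) holds, K gives O(p).
With premise 8, O(p → ¬a), the K-axiom yields O(¬a).
The contrapositive of premise 1 (O(v → a)) is O(¬a → ¬v), and O(¬a) is already established, so O(¬v).
Premises 2, 4, 7 do not contribute to this derivation.
Hence ¬v is obligatory.

Obligatory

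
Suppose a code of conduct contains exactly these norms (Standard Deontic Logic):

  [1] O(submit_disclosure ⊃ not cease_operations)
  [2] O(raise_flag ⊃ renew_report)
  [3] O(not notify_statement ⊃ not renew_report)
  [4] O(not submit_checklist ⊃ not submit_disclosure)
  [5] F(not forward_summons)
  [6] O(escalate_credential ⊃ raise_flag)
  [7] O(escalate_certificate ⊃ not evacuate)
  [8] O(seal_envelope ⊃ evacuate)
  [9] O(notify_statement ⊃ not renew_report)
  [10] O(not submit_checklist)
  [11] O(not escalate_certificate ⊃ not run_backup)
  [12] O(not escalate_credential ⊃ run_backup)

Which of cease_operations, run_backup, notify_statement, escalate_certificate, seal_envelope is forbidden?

seal_envelope

Premises 3 and 9 are O(not notify_statement ⊃ not renew_report) and O(notify_statement ⊃ not renew_report); every ideal world satisfies not notify_statement or notify_statement, so in either case not renew_report holds — hence O(not renew_report).
Premise 2, O(raise_flag ⊃ renew_report), contraposes to O(not renew_report ⊃ not raise_flag); with O(not renew_report) we get O(not raise_flag).
Premise 6 is O(escalate_credential ⊃ raise_flag); contrapositively O(not raise_flag ⊃ not escalate_credential). Since O(not raise_flag) holds, K gives O(not escalate_credential).
From O(not escalate_credential) and premise 12, O(not escalate_credential ⊃ run_backup), we obtain O(run_backup).
Premise 11, O(not escalate_certificate ⊃ not run_backup), contraposes to O(run_backup ⊃ escalate_certificate); with O(run_backup) we get O(escalate_certificate).
From O(escalate_certificate) and premise 7, O(escalate_certificate ⊃ not evacuate), we obtain O(not evacuate).
The contrapositive of premise 8 (O(seal_envelope ⊃ evacuate)) is O(not evacuate ⊃ not seal_envelope), and O(not evacuate) is already established, so O(not seal_envelope).
So O(not seal_envelope) holds, i.e. seal_envelope is forbidden. None of the other listed options is forbidden under the premises.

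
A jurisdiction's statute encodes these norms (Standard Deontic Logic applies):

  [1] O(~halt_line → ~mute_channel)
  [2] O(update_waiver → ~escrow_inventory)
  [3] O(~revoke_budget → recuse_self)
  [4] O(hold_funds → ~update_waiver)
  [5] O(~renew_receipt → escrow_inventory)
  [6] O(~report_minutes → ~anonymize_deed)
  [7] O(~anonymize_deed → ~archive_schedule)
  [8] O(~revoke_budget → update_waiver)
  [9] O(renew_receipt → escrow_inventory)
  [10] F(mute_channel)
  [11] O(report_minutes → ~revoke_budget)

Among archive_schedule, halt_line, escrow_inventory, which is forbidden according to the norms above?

Premises 9 and 5 cover both cases: O(renew_receipt → escrow_inventory) and O(~renew_receipt → escrow_inventory). Since renew_receipt ∨ ~renew_receipt is a tautology, O(escrow_inventory) follows.
Premise 2 is O(update_waiver → ~escrow_inventory); contrapositively O(escrow_inventory → ~update_waiver). Since O(escrow_inventory) holds, K gives O(~update_waiver).
Premise 8 is O(~revoke_budget → update_waiver); contrapositively O(~update_waiver → revoke_budget). Since O(~update_waiver) holds, K gives O(revoke_budget).
The contrapositive of premise 11 (O(report_minutes → ~revoke_budget)) is O(revoke_budget → ~report_minutes), and O(revoke_budget) is already established, so O(~report_minutes).
From O(~report_minutes) and premise 6, O(~report_minutes → ~anonymize_deed), we obtain O(~anonymize_deed).
From O(~anonymize_deed) and premise 7, O(~anonymize_deed → ~archive_schedule), we obtain O(~archive_schedule).
So O(~archive_schedule) holds, i.e. archive_schedule is forbidden. None of the other listed options is forbidden under the premises.

archive_schedule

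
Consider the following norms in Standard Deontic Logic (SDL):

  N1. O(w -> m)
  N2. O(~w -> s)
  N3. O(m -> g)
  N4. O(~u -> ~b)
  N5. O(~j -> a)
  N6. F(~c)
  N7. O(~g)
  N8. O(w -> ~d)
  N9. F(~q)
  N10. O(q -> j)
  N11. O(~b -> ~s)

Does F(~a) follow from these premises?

Premise 5 is O(~j -> a), but O(~j) is not derivable from the premises, so it does not yield O(a).
No other premise forces O(a). An ideal world satisfying every premise can still have ~a true, so F(~a) is not derivable.

No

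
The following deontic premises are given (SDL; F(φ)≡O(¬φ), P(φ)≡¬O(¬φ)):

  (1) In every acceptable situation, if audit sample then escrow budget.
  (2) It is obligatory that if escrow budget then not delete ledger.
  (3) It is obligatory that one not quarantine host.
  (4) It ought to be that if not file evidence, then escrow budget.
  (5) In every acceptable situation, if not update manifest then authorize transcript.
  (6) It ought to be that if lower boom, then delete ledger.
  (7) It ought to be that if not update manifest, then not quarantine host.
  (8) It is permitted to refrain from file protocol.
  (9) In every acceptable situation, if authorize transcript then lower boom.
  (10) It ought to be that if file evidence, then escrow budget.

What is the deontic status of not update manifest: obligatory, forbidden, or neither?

Forbidden

By case analysis on file_evidence: premise 10 gives O(file_evidence → escrow_budget) and premise 4 gives O(¬file_evidence → escrow_budget), so O(escrow_budget) either way.
Premise 2 is O(escrow_budget → ¬delete_ledger); since O(escrow_budget), deontic closure gives O(¬delete_ledger).
Premise 6, O(lower_boom → delete_ledger), contraposes to O(¬delete_ledger → ¬lower_boom); with O(¬delete_ledger) we get O(¬lower_boom).
Premise 9 is O(authorize_transcript → lower_boom); contrapositively O(¬lower_boom → ¬authorize_transcript). Since O(¬lower_boom) holds, K gives O(¬authorize_transcript).
Premise 5, O(¬update_manifest → authorize_transcript), contraposes to O(¬authorize_transcript → update_manifest); with O(¬authorize_transcript) we get O(update_manifest).
Premises 1, 3, 7, 8 do not contribute to this derivation.
Thus O(update_manifest), which is F(¬update_manifest): ¬update_manifest is forbidden.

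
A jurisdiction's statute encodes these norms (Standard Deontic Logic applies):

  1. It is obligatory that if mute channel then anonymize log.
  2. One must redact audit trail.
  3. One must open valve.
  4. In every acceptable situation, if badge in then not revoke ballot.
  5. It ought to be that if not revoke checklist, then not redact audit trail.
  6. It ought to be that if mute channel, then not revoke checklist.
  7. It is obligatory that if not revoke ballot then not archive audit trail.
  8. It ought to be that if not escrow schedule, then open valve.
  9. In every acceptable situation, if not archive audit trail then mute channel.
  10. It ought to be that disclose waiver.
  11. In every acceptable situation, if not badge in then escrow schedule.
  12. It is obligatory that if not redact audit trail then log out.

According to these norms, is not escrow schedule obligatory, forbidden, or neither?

Forbidden

From premise 2 we have O(redact_audit_trail).
The contrapositive of premise 5 (O(¬revoke_checklist → ¬redact_audit_trail)) is O(redact_audit_trail → revoke_checklist), and O(redact_audit_trail) is already established, so O(revoke_checklist).
Premise 6 is O(mute_channel → ¬revoke_checklist); contrapositively O(revoke_checklist → ¬mute_channel). Since O(revoke_checklist) holds, K gives O(¬mute_channel).
Premise 9 is O(¬archive_audit_trail → mute_channel); contrapositively O(¬mute_channel → archive_audit_trail). Since O(¬mute_channel) holds, K gives O(archive_audit_trail).
The contrapositive of premise 7 (O(¬revoke_ballot → ¬archive_audit_trail)) is O(archive_audit_trail → revoke_ballot), and O(archive_audit_trail) is already established, so O(revoke_ballot).
Premise 4, O(badge_in → ¬revoke_ballot), contraposes to O(revoke_ballot → ¬badge_in); with O(revoke_ballot) we get O(¬badge_in).
With premise 11, O(¬badge_in → escrow_schedule), the K-axiom yields O(escrow_schedule).
Premises 1, 3, 8, 10, 12 do not contribute to this derivation.
Thus O(escrow_schedule), which is F(¬escrow_schedule): ¬escrow_schedule is forbidden.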